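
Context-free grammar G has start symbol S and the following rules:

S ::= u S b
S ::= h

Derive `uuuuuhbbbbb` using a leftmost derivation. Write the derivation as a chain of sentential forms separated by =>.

S=>uSb=>uuSbb=>uuuSbbb=>uuuuSbbbb=>uuuuuSbbbbb=>uuuuuhbbbbb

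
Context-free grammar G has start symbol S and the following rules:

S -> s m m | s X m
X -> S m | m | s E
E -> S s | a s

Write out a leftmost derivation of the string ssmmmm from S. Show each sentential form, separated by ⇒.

S ⇒ sXm ⇒ sSmm ⇒ ssmmmm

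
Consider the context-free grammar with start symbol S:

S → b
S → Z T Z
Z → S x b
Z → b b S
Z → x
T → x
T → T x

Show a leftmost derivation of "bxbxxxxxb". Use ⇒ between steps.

S ⇒ ZTZ ⇒ SxbTZ ⇒ bxbTZ ⇒ bxbxZ ⇒ bxbxSxb ⇒ bxbxZTZxb ⇒ bxbxxTZxb ⇒ bxbxxxZxb ⇒ bxbxxxxxb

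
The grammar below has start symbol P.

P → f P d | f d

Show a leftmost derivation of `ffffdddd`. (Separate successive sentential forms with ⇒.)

P ⇒ fPd ⇒ ffPdd ⇒ fffPddd ⇒ ffffdddd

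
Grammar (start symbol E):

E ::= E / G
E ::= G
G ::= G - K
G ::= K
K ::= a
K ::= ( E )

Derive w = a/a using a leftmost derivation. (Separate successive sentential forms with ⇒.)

E ⇒ E/G ⇒ G/G ⇒ K/G ⇒ a/G ⇒ a/K ⇒ a/a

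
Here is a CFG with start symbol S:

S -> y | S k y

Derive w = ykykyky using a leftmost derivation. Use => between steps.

S => Sky => Skyky => Skykyky => ykykyky

S => Sky   [S -> S k y]
Sky => Skyky   [S -> S k y]
Skyky => Skykyky   [S -> S k y]
Skykyky => ykykyky   [S -> y]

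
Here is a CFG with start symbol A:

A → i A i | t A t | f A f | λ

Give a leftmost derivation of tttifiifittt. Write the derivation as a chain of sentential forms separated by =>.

A => tAt => ttAtt => tttAttt => tttiAittt => tttifAfittt => tttifiAifittt => tttifiifittt

A => tAt   [A → t A t]
tAt => ttAtt   [A → t A t]
ttAtt => tttAttt   [A → t A t]
tttAttt => tttiAittt   [A → i A i]
tttiAittt => tttifAfittt   [A → f A f]
tttifAfittt => tttifiAifittt   [A → i A i]
tttifiAifittt => tttifiifittt   [A → λ]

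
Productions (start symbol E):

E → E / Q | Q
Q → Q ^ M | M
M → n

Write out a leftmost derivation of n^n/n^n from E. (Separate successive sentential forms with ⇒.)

E ⇒ E/Q   [E → E / Q]
E/Q ⇒ Q/Q   [E → Q]
Q/Q ⇒ Q^M/Q   [Q → Q ^ M]
Q^M/Q ⇒ M^M/Q   [Q → M]
M^M/Q ⇒ n^M/Q   [M → n]
n^M/Q ⇒ n^n/Q   [M → n]
n^n/Q ⇒ n^n/Q^M   [Q → Q ^ M]
n^n/Q^M ⇒ n^n/M^M   [Q → M]
n^n/M^M ⇒ n^n/n^M   [M → n]
n^n/n^M ⇒ n^n/n^n   [M → n]

E ⇒ E/Q ⇒ Q/Q ⇒ Q^M/Q ⇒ M^M/Q ⇒ n^M/Q ⇒ n^n/Q ⇒ n^n/Q^M ⇒ n^n/M^M ⇒ n^n/n^M ⇒ n^n/n^n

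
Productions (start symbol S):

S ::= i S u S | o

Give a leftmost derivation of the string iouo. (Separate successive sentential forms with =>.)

S => iSuS => iouS => iouo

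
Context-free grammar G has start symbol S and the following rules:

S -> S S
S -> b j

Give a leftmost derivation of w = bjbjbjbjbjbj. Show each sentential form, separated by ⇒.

S ⇒ SS ⇒ bjS ⇒ bjSS ⇒ bjSSS ⇒ bjbjSS ⇒ bjbjSSS ⇒ bjbjSSSS ⇒ bjbjbjSSS ⇒ bjbjbjbjSS ⇒ bjbjbjbjbjS ⇒ bjbjbjbjbjbj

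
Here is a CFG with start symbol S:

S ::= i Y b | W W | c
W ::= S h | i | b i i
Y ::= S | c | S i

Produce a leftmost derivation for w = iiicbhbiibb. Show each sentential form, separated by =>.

S => iYb   [S ::= i Y b]
iYb => iSb   [Y ::= S]
iSb => iiYbb   [S ::= i Y b]
iiYbb => iiSbb   [Y ::= S]
iiSbb => iiWWbb   [S ::= W W]
iiWWbb => iiShWbb   [W ::= S h]
iiShWbb => iiiYbhWbb   [S ::= i Y b]
iiiYbhWbb => iiiSbhWbb   [Y ::= S]
iiiSbhWbb => iiicbhWbb   [S ::= c]
iiicbhWbb => iiicbhbiibb   [W ::= b i i]

S => iYb => iSb => iiYbb => iiSbb => iiWWbb => iiShWbb => iiiYbhWbb => iiiSbhWbb => iiicbhWbb => iiicbhbiibb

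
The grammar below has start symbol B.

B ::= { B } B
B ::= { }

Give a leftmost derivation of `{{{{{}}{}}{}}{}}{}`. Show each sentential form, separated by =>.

B => {B}B => {{B}B}B => {{{B}B}B}B => {{{{B}B}B}B}B => {{{{{}}B}B}B}B => {{{{{}}{}}B}B}B => {{{{{}}{}}{}}B}B => {{{{{}}{}}{}}{}}B => {{{{{}}{}}{}}{}}{}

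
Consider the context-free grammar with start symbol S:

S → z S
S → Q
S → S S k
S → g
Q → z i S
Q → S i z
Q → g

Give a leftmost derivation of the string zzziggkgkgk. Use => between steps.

S => zS => zSSk => zSSkSk => zSSkSkSk => zzSSkSkSk => zzQSkSkSk => zzziSSkSkSk => zzziQSkSkSk => zzzigSkSkSk => zzziggkSkSk => zzziggkgkSk => zzziggkgkgk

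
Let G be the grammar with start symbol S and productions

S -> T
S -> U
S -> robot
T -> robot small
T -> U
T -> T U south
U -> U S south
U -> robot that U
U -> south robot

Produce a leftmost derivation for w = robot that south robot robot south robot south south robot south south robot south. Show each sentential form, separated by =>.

S => T => T U south => T U south U south => U U south U south => U S south U south U south => robot that U S south U south U south => robot that U S south S south U south U south => robot that south robot S south S south U south U south => robot that south robot robot south S south U south U south => robot that south robot robot south robot south U south U south => robot that south robot robot south robot south south robot south U south => robot that south robot robot south robot south south robot south south robot south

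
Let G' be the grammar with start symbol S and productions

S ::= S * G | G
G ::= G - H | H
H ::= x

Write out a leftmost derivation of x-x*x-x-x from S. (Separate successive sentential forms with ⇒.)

S⇒S*G⇒G*G⇒G-H*G⇒H-H*G⇒x-H*G⇒x-x*G⇒x-x*G-H⇒x-x*G-H-H⇒x-x*H-H-H⇒x-x*x-H-H⇒x-x*x-x-H⇒x-x*x-x-x

S ⇒ S*G   [S ::= S * G]
S*G ⇒ G*G   [S ::= G]
G*G ⇒ G-H*G   [G ::= G - H]
G-H*G ⇒ H-H*G   [G ::= H]
H-H*G ⇒ x-H*G   [H ::= x]
x-H*G ⇒ x-x*G   [H ::= x]
x-x*G ⇒ x-x*G-H   [G ::= G - H]
x-x*G-H ⇒ x-x*G-H-H   [G ::= G - H]
x-x*G-H-H ⇒ x-x*H-H-H   [G ::= H]
x-x*H-H-H ⇒ x-x*x-H-H   [H ::= x]
x-x*x-H-H ⇒ x-x*x-x-H   [H ::= x]
x-x*x-x-H ⇒ x-x*x-x-x   [H ::= x]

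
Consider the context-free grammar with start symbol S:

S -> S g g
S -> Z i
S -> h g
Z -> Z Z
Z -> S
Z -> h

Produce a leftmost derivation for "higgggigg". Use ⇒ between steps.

S ⇒ Sgg   [S -> S g g]
Sgg ⇒ Zigg   [S -> Z i]
Zigg ⇒ Sigg   [Z -> S]
Sigg ⇒ Sggigg   [S -> S g g]
Sggigg ⇒ Sggggigg   [S -> S g g]
Sggggigg ⇒ Ziggggigg   [S -> Z i]
Ziggggigg ⇒ higgggigg   [Z -> h]

S⇒Sgg⇒Zigg⇒Sigg⇒Sggigg⇒Sggggigg⇒Ziggggigg⇒higgggigg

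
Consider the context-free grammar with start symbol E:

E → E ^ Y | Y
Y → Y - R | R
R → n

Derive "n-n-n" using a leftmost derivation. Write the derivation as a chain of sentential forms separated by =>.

E => Y   [E → Y]
Y => Y-R   [Y → Y - R]
Y-R => Y-R-R   [Y → Y - R]
Y-R-R => R-R-R   [Y → R]
R-R-R => n-R-R   [R → n]
n-R-R => n-n-R   [R → n]
n-n-R => n-n-n   [R → n]

E=>Y=>Y-R=>Y-R-R=>R-R-R=>n-R-R=>n-n-R=>n-n-n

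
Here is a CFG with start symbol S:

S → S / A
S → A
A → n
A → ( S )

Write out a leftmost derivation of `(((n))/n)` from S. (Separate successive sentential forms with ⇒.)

S⇒A⇒(S)⇒(S/A)⇒(A/A)⇒((S)/A)⇒((A)/A)⇒(((S))/A)⇒(((A))/A)⇒(((n))/A)⇒(((n))/n)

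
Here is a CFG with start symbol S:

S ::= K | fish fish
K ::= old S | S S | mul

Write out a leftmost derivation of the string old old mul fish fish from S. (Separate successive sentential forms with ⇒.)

S ⇒ K ⇒ old S ⇒ old K ⇒ old old S ⇒ old old K ⇒ old old S S ⇒ old old K S ⇒ old old mul S ⇒ old old mul fish fish

S ⇒ K   [S ::= K]
K ⇒ old S   [K ::= old S]
old S ⇒ old K   [S ::= K]
old K ⇒ old old S   [K ::= old S]
old old S ⇒ old old K   [S ::= K]
old old K ⇒ old old S S   [K ::= S S]
old old S S ⇒ old old K S   [S ::= K]
old old K S ⇒ old old mul S   [K ::= mul]
old old mul S ⇒ old old mul fish fish   [S ::= fish fish]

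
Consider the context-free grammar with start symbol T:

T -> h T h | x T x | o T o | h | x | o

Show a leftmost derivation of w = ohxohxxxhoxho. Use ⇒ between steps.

T⇒oTo⇒ohTho⇒ohxTxho⇒ohxoToxho⇒ohxohThoxho⇒ohxohxTxhoxho⇒ohxohxxxhoxho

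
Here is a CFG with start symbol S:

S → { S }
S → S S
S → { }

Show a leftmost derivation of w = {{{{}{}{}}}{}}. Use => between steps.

S => {S} => {SS} => {{S}S} => {{{S}}S} => {{{SS}}S} => {{{SSS}}S} => {{{{}SS}}S} => {{{{}{}S}}S} => {{{{}{}{}}}S} => {{{{}{}{}}}{}}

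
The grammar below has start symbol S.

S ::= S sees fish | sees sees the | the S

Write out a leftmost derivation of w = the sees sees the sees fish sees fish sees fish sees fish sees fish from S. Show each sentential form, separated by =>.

S => S sees fish => S sees fish sees fish => S sees fish sees fish sees fish => the S sees fish sees fish sees fish => the S sees fish sees fish sees fish sees fish => the S sees fish sees fish sees fish sees fish sees fish => the sees sees the sees fish sees fish sees fish sees fish sees fish

S => S sees fish   [S ::= S sees fish]
S sees fish => S sees fish sees fish   [S ::= S sees fish]
S sees fish sees fish => S sees fish sees fish sees fish   [S ::= S sees fish]
S sees fish sees fish sees fish => the S sees fish sees fish sees fish   [S ::= the S]
the S sees fish sees fish sees fish => the S sees fish sees fish sees fish sees fish   [S ::= S sees fish]
the S sees fish sees fish sees fish sees fish => the S sees fish sees fish sees fish sees fish sees fish   [S ::= S sees fish]
the S sees fish sees fish sees fish sees fish sees fish => the sees sees the sees fish sees fish sees fish sees fish sees fish   [S ::= sees sees the]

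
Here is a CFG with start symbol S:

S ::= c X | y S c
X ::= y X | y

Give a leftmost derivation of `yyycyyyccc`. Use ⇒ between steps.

S ⇒ ySc ⇒ yyScc ⇒ yyySccc ⇒ yyycXccc ⇒ yyycyXccc ⇒ yyycyyXccc ⇒ yyycyyyccc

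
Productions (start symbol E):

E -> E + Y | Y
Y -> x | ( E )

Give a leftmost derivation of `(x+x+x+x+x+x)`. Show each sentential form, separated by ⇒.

E ⇒ Y ⇒ (E) ⇒ (E+Y) ⇒ (E+Y+Y) ⇒ (E+Y+Y+Y) ⇒ (E+Y+Y+Y+Y) ⇒ (E+Y+Y+Y+Y+Y) ⇒ (Y+Y+Y+Y+Y+Y) ⇒ (x+Y+Y+Y+Y+Y) ⇒ (x+x+Y+Y+Y+Y) ⇒ (x+x+x+Y+Y+Y) ⇒ (x+x+x+x+Y+Y) ⇒ (x+x+x+x+x+Y) ⇒ (x+x+x+x+x+x)

E ⇒ Y   [E -> Y]
Y ⇒ (E)   [Y -> ( E )]
(E) ⇒ (E+Y)   [E -> E + Y]
(E+Y) ⇒ (E+Y+Y)   [E -> E + Y]
(E+Y+Y) ⇒ (E+Y+Y+Y)   [E -> E + Y]
(E+Y+Y+Y) ⇒ (E+Y+Y+Y+Y)   [E -> E + Y]
(E+Y+Y+Y+Y) ⇒ (E+Y+Y+Y+Y+Y)   [E -> E + Y]
(E+Y+Y+Y+Y+Y) ⇒ (Y+Y+Y+Y+Y+Y)   [E -> Y]
(Y+Y+Y+Y+Y+Y) ⇒ (x+Y+Y+Y+Y+Y)   [Y -> x]
(x+Y+Y+Y+Y+Y) ⇒ (x+x+Y+Y+Y+Y)   [Y -> x]
(x+x+Y+Y+Y+Y) ⇒ (x+x+x+Y+Y+Y)   [Y -> x]
(x+x+x+Y+Y+Y) ⇒ (x+x+x+x+Y+Y)   [Y -> x]
(x+x+x+x+Y+Y) ⇒ (x+x+x+x+x+Y)   [Y -> x]
(x+x+x+x+x+Y) ⇒ (x+x+x+x+x+x)   [Y -> x]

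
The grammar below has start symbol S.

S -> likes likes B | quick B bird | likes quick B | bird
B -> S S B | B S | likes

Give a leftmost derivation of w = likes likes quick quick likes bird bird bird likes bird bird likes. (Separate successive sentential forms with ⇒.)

S ⇒ likes likes B ⇒ likes likes S S B ⇒ likes likes quick B bird S B ⇒ likes likes quick S S B bird S B ⇒ likes likes quick quick B bird S B bird S B ⇒ likes likes quick quick B S bird S B bird S B ⇒ likes likes quick quick likes S bird S B bird S B ⇒ likes likes quick quick likes bird bird S B bird S B ⇒ likes likes quick quick likes bird bird bird B bird S B ⇒ likes likes quick quick likes bird bird bird likes bird S B ⇒ likes likes quick quick likes bird bird bird likes bird bird B ⇒ likes likes quick quick likes bird bird bird likes bird bird likes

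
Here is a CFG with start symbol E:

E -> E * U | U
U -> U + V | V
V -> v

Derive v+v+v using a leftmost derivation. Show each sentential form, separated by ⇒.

E ⇒ U ⇒ U+V ⇒ U+V+V ⇒ V+V+V ⇒ v+V+V ⇒ v+v+V ⇒ v+v+v

E ⇒ U   [E -> U]
U ⇒ U+V   [U -> U + V]
U+V ⇒ U+V+V   [U -> U + V]
U+V+V ⇒ V+V+V   [U -> V]
V+V+V ⇒ v+V+V   [V -> v]
v+V+V ⇒ v+v+V   [V -> v]
v+v+V ⇒ v+v+v   [V -> v]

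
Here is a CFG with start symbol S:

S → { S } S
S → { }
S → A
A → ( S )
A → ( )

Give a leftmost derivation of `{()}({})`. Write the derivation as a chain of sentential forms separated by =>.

S => {S}S   [S → { S } S]
{S}S => {A}S   [S → A]
{A}S => {()}S   [A → ( )]
{()}S => {()}A   [S → A]
{()}A => {()}(S)   [A → ( S )]
{()}(S) => {()}({})   [S → { }]

S => {S}S => {A}S => {()}S => {()}A => {()}(S) => {()}({})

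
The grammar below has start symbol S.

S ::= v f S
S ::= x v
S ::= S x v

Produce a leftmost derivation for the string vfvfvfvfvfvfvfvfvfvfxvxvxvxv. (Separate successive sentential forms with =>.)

S=>vfS=>vfSxv=>vfvfSxv=>vfvfvfSxv=>vfvfvfvfSxv=>vfvfvfvfvfSxv=>vfvfvfvfvfvfSxv=>vfvfvfvfvfvfvfSxv=>vfvfvfvfvfvfvfvfSxv=>vfvfvfvfvfvfvfvfSxvxv=>vfvfvfvfvfvfvfvfSxvxvxv=>vfvfvfvfvfvfvfvfvfSxvxvxv=>vfvfvfvfvfvfvfvfvfvfSxvxvxv=>vfvfvfvfvfvfvfvfvfvfxvxvxvxv

S => vfS   [S ::= v f S]
vfS => vfSxv   [S ::= S x v]
vfSxv => vfvfSxv   [S ::= v f S]
vfvfSxv => vfvfvfSxv   [S ::= v f S]
vfvfvfSxv => vfvfvfvfSxv   [S ::= v f S]
vfvfvfvfSxv => vfvfvfvfvfSxv   [S ::= v f S]
vfvfvfvfvfSxv => vfvfvfvfvfvfSxv   [S ::= v f S]
vfvfvfvfvfvfSxv => vfvfvfvfvfvfvfSxv   [S ::= v f S]
vfvfvfvfvfvfvfSxv => vfvfvfvfvfvfvfvfSxv   [S ::= v f S]
vfvfvfvfvfvfvfvfSxv => vfvfvfvfvfvfvfvfSxvxv   [S ::= S x v]
vfvfvfvfvfvfvfvfSxvxv => vfvfvfvfvfvfvfvfSxvxvxv   [S ::= S x v]
vfvfvfvfvfvfvfvfSxvxvxv => vfvfvfvfvfvfvfvfvfSxvxvxv   [S ::= v f S]
vfvfvfvfvfvfvfvfvfSxvxvxv => vfvfvfvfvfvfvfvfvfvfSxvxvxv   [S ::= v f S]
vfvfvfvfvfvfvfvfvfvfSxvxvxv => vfvfvfvfvfvfvfvfvfvfxvxvxvxv   [S ::= x v]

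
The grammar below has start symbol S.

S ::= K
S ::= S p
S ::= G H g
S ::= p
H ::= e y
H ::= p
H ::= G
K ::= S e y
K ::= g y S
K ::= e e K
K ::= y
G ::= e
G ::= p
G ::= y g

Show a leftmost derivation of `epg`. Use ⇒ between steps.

S⇒GHg⇒eHg⇒eGg⇒epg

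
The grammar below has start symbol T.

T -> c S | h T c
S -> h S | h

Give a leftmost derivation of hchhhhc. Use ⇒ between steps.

T⇒hTc⇒hcSc⇒hchSc⇒hchhSc⇒hchhhSc⇒hchhhhc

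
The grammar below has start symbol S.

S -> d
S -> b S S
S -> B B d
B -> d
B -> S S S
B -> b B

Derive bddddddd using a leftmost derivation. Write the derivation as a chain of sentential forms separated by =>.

S => BBd => SSSBd => BBdSSBd => bBBdSSBd => bdBdSSBd => bdddSSBd => bddddSBd => bdddddBd => bddddddd

S => BBd   [S -> B B d]
BBd => SSSBd   [B -> S S S]
SSSBd => BBdSSBd   [S -> B B d]
BBdSSBd => bBBdSSBd   [B -> b B]
bBBdSSBd => bdBdSSBd   [B -> d]
bdBdSSBd => bdddSSBd   [B -> d]
bdddSSBd => bddddSBd   [S -> d]
bddddSBd => bdddddBd   [S -> d]
bdddddBd => bddddddd   [B -> d]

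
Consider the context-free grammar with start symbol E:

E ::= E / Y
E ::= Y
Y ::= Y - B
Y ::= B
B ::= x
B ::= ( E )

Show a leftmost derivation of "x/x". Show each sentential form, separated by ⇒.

E ⇒ E/Y   [E ::= E / Y]
E/Y ⇒ Y/Y   [E ::= Y]
Y/Y ⇒ B/Y   [Y ::= B]
B/Y ⇒ x/Y   [B ::= x]
x/Y ⇒ x/B   [Y ::= B]
x/B ⇒ x/x   [B ::= x]

E ⇒ E/Y ⇒ Y/Y ⇒ B/Y ⇒ x/Y ⇒ x/B ⇒ x/x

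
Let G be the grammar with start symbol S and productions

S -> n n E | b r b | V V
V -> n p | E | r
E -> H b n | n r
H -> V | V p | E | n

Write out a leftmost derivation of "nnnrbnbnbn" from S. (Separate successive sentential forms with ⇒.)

S ⇒ nnE ⇒ nnHbn ⇒ nnEbn ⇒ nnHbnbn ⇒ nnVbnbn ⇒ nnEbnbn ⇒ nnHbnbnbn ⇒ nnEbnbnbn ⇒ nnnrbnbnbn

S ⇒ nnE   [S -> n n E]
nnE ⇒ nnHbn   [E -> H b n]
nnHbn ⇒ nnEbn   [H -> E]
nnEbn ⇒ nnHbnbn   [E -> H b n]
nnHbnbn ⇒ nnVbnbn   [H -> V]
nnVbnbn ⇒ nnEbnbn   [V -> E]
nnEbnbn ⇒ nnHbnbnbn   [E -> H b n]
nnHbnbnbn ⇒ nnEbnbnbn   [H -> E]
nnEbnbnbn ⇒ nnnrbnbnbn   [E -> n r]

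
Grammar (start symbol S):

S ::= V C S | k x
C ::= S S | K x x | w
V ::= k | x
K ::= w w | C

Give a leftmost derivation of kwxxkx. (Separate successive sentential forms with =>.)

S => VCS => kCS => kKxxS => kCxxS => kwxxS => kwxxkx

S => VCS   [S ::= V C S]
VCS => kCS   [V ::= k]
kCS => kKxxS   [C ::= K x x]
kKxxS => kCxxS   [K ::= C]
kCxxS => kwxxS   [C ::= w]
kwxxS => kwxxkx   [S ::= k x]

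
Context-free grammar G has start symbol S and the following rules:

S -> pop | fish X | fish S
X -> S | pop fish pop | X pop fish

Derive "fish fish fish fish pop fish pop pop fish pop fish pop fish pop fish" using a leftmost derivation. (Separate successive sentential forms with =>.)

S => fish X => fish S => fish fish S => fish fish fish X => fish fish fish X pop fish => fish fish fish X pop fish pop fish => fish fish fish S pop fish pop fish => fish fish fish fish X pop fish pop fish => fish fish fish fish X pop fish pop fish pop fish => fish fish fish fish X pop fish pop fish pop fish pop fish => fish fish fish fish pop fish pop pop fish pop fish pop fish pop fish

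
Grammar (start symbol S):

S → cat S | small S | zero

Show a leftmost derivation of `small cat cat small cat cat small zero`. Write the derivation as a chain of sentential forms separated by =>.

S => small S => small cat S => small cat cat S => small cat cat small S => small cat cat small cat S => small cat cat small cat cat S => small cat cat small cat cat small S => small cat cat small cat cat small zero

S => small S   [S → small S]
small S => small cat S   [S → cat S]
small cat S => small cat cat S   [S → cat S]
small cat cat S => small cat cat small S   [S → small S]
small cat cat small S => small cat cat small cat S   [S → cat S]
small cat cat small cat S => small cat cat small cat cat S   [S → cat S]
small cat cat small cat cat S => small cat cat small cat cat small S   [S → small S]
small cat cat small cat cat small S => small cat cat small cat cat small zero   [S → zero]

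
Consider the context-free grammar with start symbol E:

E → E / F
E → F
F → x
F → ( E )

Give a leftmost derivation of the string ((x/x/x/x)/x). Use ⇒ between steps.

E⇒F⇒(E)⇒(E/F)⇒(F/F)⇒((E)/F)⇒((E/F)/F)⇒((E/F/F)/F)⇒((E/F/F/F)/F)⇒((F/F/F/F)/F)⇒((x/F/F/F)/F)⇒((x/x/F/F)/F)⇒((x/x/x/F)/F)⇒((x/x/x/x)/F)⇒((x/x/x/x)/x)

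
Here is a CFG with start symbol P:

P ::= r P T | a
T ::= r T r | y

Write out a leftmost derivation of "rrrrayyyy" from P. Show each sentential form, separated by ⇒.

P⇒rPT⇒rrPTT⇒rrrPTTT⇒rrrrPTTTT⇒rrrraTTTT⇒rrrrayTTT⇒rrrrayyTT⇒rrrrayyyT⇒rrrrayyyy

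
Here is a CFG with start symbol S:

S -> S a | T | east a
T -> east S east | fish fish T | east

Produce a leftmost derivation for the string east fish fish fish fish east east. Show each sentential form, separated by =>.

S => T => east S east => east T east => east fish fish T east => east fish fish fish fish T east => east fish fish fish fish east east

S => T   [S -> T]
T => east S east   [T -> east S east]
east S east => east T east   [S -> T]
east T east => east fish fish T east   [T -> fish fish T]
east fish fish T east => east fish fish fish fish T east   [T -> fish fish T]
east fish fish fish fish T east => east fish fish fish fish east east   [T -> east]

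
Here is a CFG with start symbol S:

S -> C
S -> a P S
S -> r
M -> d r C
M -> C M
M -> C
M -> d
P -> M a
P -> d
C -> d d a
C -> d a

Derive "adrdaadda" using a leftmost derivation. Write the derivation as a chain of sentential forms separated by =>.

S => aPS => aMaS => adrCaS => adrdaaS => adrdaaC => adrdaadda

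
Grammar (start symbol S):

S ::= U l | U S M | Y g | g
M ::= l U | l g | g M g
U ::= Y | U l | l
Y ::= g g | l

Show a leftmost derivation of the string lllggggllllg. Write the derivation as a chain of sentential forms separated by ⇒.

S ⇒ USM   [S ::= U S M]
USM ⇒ UlSM   [U ::= U l]
UlSM ⇒ UllSM   [U ::= U l]
UllSM ⇒ lllSM   [U ::= l]
lllSM ⇒ lllYgM   [S ::= Y g]
lllYgM ⇒ lllgggM   [Y ::= g g]
lllgggM ⇒ lllggggMg   [M ::= g M g]
lllggggMg ⇒ lllgggglUg   [M ::= l U]
lllgggglUg ⇒ lllgggglUlg   [U ::= U l]
lllgggglUlg ⇒ lllgggglUllg   [U ::= U l]
lllgggglUllg ⇒ lllgggglYllg   [U ::= Y]
lllgggglYllg ⇒ lllggggllllg   [Y ::= l]

S⇒USM⇒UlSM⇒UllSM⇒lllSM⇒lllYgM⇒lllgggM⇒lllggggMg⇒lllgggglUg⇒lllgggglUlg⇒lllgggglUllg⇒lllgggglYllg⇒lllggggllllg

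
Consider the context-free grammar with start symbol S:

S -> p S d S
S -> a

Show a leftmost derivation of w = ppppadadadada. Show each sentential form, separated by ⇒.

S⇒pSdS⇒ppSdSdS⇒pppSdSdSdS⇒ppppSdSdSdSdS⇒ppppadSdSdSdS⇒ppppadadSdSdS⇒ppppadadadSdS⇒ppppadadadadS⇒ppppadadadada

S ⇒ pSdS   [S -> p S d S]
pSdS ⇒ ppSdSdS   [S -> p S d S]
ppSdSdS ⇒ pppSdSdSdS   [S -> p S d S]
pppSdSdSdS ⇒ ppppSdSdSdSdS   [S -> p S d S]
ppppSdSdSdSdS ⇒ ppppadSdSdSdS   [S -> a]
ppppadSdSdSdS ⇒ ppppadadSdSdS   [S -> a]
ppppadadSdSdS ⇒ ppppadadadSdS   [S -> a]
ppppadadadSdS ⇒ ppppadadadadS   [S -> a]
ppppadadadadS ⇒ ppppadadadada   [S -> a]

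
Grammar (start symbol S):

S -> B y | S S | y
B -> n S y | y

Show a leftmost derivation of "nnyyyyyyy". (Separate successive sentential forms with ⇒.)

S ⇒ SS ⇒ ByS ⇒ nSyyS ⇒ nByyyS ⇒ nnSyyyyS ⇒ nnyyyyyS ⇒ nnyyyyySS ⇒ nnyyyyyyS ⇒ nnyyyyyyy

S ⇒ SS   [S -> S S]
SS ⇒ ByS   [S -> B y]
ByS ⇒ nSyyS   [B -> n S y]
nSyyS ⇒ nByyyS   [S -> B y]
nByyyS ⇒ nnSyyyyS   [B -> n S y]
nnSyyyyS ⇒ nnyyyyyS   [S -> y]
nnyyyyyS ⇒ nnyyyyySS   [S -> S S]
nnyyyyySS ⇒ nnyyyyyyS   [S -> y]
nnyyyyyyS ⇒ nnyyyyyyy   [S -> y]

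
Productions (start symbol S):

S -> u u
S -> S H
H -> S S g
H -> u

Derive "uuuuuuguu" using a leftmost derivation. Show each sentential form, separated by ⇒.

S ⇒ SH   [S -> S H]
SH ⇒ SHH   [S -> S H]
SHH ⇒ SHHH   [S -> S H]
SHHH ⇒ uuHHH   [S -> u u]
uuHHH ⇒ uuSSgHH   [H -> S S g]
uuSSgHH ⇒ uuuuSgHH   [S -> u u]
uuuuSgHH ⇒ uuuuuugHH   [S -> u u]
uuuuuugHH ⇒ uuuuuuguH   [H -> u]
uuuuuuguH ⇒ uuuuuuguu   [H -> u]

S ⇒ SH ⇒ SHH ⇒ SHHH ⇒ uuHHH ⇒ uuSSgHH ⇒ uuuuSgHH ⇒ uuuuuugHH ⇒ uuuuuuguH ⇒ uuuuuuguu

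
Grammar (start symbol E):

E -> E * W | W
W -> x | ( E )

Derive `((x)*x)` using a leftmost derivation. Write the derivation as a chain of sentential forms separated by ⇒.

E ⇒ W   [E -> W]
W ⇒ (E)   [W -> ( E )]
(E) ⇒ (E*W)   [E -> E * W]
(E*W) ⇒ (W*W)   [E -> W]
(W*W) ⇒ ((E)*W)   [W -> ( E )]
((E)*W) ⇒ ((W)*W)   [E -> W]
((W)*W) ⇒ ((x)*W)   [W -> x]
((x)*W) ⇒ ((x)*x)   [W -> x]

E ⇒ W ⇒ (E) ⇒ (E*W) ⇒ (W*W) ⇒ ((E)*W) ⇒ ((W)*W) ⇒ ((x)*W) ⇒ ((x)*x)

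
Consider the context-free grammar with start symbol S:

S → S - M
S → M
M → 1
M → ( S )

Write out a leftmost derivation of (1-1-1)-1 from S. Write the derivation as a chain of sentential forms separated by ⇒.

S ⇒ S-M ⇒ M-M ⇒ (S)-M ⇒ (S-M)-M ⇒ (S-M-M)-M ⇒ (M-M-M)-M ⇒ (1-M-M)-M ⇒ (1-1-M)-M ⇒ (1-1-1)-M ⇒ (1-1-1)-1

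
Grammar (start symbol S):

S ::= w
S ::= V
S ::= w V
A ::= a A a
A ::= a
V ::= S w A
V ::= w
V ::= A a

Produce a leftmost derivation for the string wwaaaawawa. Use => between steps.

S => wV   [S ::= w V]
wV => wSwA   [V ::= S w A]
wSwA => wwVwA   [S ::= w V]
wwVwA => wwSwAwA   [V ::= S w A]
wwSwAwA => wwVwAwA   [S ::= V]
wwVwAwA => wwAawAwA   [V ::= A a]
wwAawAwA => wwaAaawAwA   [A ::= a A a]
wwaAaawAwA => wwaaaawAwA   [A ::= a]
wwaaaawAwA => wwaaaawawA   [A ::= a]
wwaaaawawA => wwaaaawawa   [A ::= a]

S=>wV=>wSwA=>wwVwA=>wwSwAwA=>wwVwAwA=>wwAawAwA=>wwaAaawAwA=>wwaaaawAwA=>wwaaaawawA=>wwaaaawawa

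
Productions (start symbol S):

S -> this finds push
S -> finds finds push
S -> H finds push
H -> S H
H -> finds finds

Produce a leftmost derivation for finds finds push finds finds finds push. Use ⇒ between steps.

S ⇒ H finds push   [S -> H finds push]
H finds push ⇒ S H finds push   [H -> S H]
S H finds push ⇒ finds finds push H finds push   [S -> finds finds push]
finds finds push H finds push ⇒ finds finds push finds finds finds push   [H -> finds finds]

S ⇒ H finds push ⇒ S H finds push ⇒ finds finds push H finds push ⇒ finds finds push finds finds finds push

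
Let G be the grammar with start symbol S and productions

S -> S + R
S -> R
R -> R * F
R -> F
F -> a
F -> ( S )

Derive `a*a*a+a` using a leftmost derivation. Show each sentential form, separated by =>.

S => S+R   [S -> S + R]
S+R => R+R   [S -> R]
R+R => R*F+R   [R -> R * F]
R*F+R => R*F*F+R   [R -> R * F]
R*F*F+R => F*F*F+R   [R -> F]
F*F*F+R => a*F*F+R   [F -> a]
a*F*F+R => a*a*F+R   [F -> a]
a*a*F+R => a*a*a+R   [F -> a]
a*a*a+R => a*a*a+F   [R -> F]
a*a*a+F => a*a*a+a   [F -> a]

S=>S+R=>R+R=>R*F+R=>R*F*F+R=>F*F*F+R=>a*F*F+R=>a*a*F+R=>a*a*a+R=>a*a*a+F=>a*a*a+a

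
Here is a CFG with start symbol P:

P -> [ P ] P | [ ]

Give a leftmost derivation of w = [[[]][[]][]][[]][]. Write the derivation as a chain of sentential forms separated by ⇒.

P ⇒ [P]P   [P -> [ P ] P]
[P]P ⇒ [[P]P]P   [P -> [ P ] P]
[[P]P]P ⇒ [[[]]P]P   [P -> [ ]]
[[[]]P]P ⇒ [[[]][P]P]P   [P -> [ P ] P]
[[[]][P]P]P ⇒ [[[]][[]]P]P   [P -> [ ]]
[[[]][[]]P]P ⇒ [[[]][[]][]]P   [P -> [ ]]
[[[]][[]][]]P ⇒ [[[]][[]][]][P]P   [P -> [ P ] P]
[[[]][[]][]][P]P ⇒ [[[]][[]][]][[]]P   [P -> [ ]]
[[[]][[]][]][[]]P ⇒ [[[]][[]][]][[]][]   [P -> [ ]]

P ⇒ [P]P ⇒ [[P]P]P ⇒ [[[]]P]P ⇒ [[[]][P]P]P ⇒ [[[]][[]]P]P ⇒ [[[]][[]][]]P ⇒ [[[]][[]][]][P]P ⇒ [[[]][[]][]][[]]P ⇒ [[[]][[]][]][[]][]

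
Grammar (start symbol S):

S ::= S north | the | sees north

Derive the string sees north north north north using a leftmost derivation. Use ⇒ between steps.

S ⇒ S north ⇒ S north north ⇒ S north north north ⇒ sees north north north north

S ⇒ S north   [S ::= S north]
S north ⇒ S north north   [S ::= S north]
S north north ⇒ S north north north   [S ::= S north]
S north north north ⇒ sees north north north north   [S ::= sees north]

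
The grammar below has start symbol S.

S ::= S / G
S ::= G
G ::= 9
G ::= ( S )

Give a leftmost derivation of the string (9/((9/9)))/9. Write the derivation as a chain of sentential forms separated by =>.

S => S/G => G/G => (S)/G => (S/G)/G => (G/G)/G => (9/G)/G => (9/(S))/G => (9/(G))/G => (9/((S)))/G => (9/((S/G)))/G => (9/((G/G)))/G => (9/((9/G)))/G => (9/((9/9)))/G => (9/((9/9)))/9

S => S/G   [S ::= S / G]
S/G => G/G   [S ::= G]
G/G => (S)/G   [G ::= ( S )]
(S)/G => (S/G)/G   [S ::= S / G]
(S/G)/G => (G/G)/G   [S ::= G]
(G/G)/G => (9/G)/G   [G ::= 9]
(9/G)/G => (9/(S))/G   [G ::= ( S )]
(9/(S))/G => (9/(G))/G   [S ::= G]
(9/(G))/G => (9/((S)))/G   [G ::= ( S )]
(9/((S)))/G => (9/((S/G)))/G   [S ::= S / G]
(9/((S/G)))/G => (9/((G/G)))/G   [S ::= G]
(9/((G/G)))/G => (9/((9/G)))/G   [G ::= 9]
(9/((9/G)))/G => (9/((9/9)))/G   [G ::= 9]
(9/((9/9)))/G => (9/((9/9)))/9   [G ::= 9]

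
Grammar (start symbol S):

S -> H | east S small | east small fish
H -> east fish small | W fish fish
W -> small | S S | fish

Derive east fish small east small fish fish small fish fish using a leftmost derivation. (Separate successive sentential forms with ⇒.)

S ⇒ H ⇒ W fish fish ⇒ S S fish fish ⇒ H S fish fish ⇒ east fish small S fish fish ⇒ east fish small east S small fish fish ⇒ east fish small east H small fish fish ⇒ east fish small east W fish fish small fish fish ⇒ east fish small east small fish fish small fish fish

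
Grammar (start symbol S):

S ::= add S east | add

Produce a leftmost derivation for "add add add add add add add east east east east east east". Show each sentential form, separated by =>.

S => add S east   [S ::= add S east]
add S east => add add S east east   [S ::= add S east]
add add S east east => add add add S east east east   [S ::= add S east]
add add add S east east east => add add add add S east east east east   [S ::= add S east]
add add add add S east east east east => add add add add add S east east east east east   [S ::= add S east]
add add add add add S east east east east east => add add add add add add S east east east east east east   [S ::= add S east]
add add add add add add S east east east east east east => add add add add add add add east east east east east east   [S ::= add]

S => add S east => add add S east east => add add add S east east east => add add add add S east east east east => add add add add add S east east east east east => add add add add add add S east east east east east east => add add add add add add add east east east east east east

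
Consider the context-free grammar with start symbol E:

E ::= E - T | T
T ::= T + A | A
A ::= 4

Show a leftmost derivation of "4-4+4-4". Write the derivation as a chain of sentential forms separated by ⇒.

E ⇒ E-T ⇒ E-T-T ⇒ T-T-T ⇒ A-T-T ⇒ 4-T-T ⇒ 4-T+A-T ⇒ 4-A+A-T ⇒ 4-4+A-T ⇒ 4-4+4-T ⇒ 4-4+4-A ⇒ 4-4+4-4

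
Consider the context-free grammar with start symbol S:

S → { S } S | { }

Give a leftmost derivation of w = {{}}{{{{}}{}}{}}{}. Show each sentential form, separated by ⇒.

S ⇒ {S}S   [S → { S } S]
{S}S ⇒ {{}}S   [S → { }]
{{}}S ⇒ {{}}{S}S   [S → { S } S]
{{}}{S}S ⇒ {{}}{{S}S}S   [S → { S } S]
{{}}{{S}S}S ⇒ {{}}{{{S}S}S}S   [S → { S } S]
{{}}{{{S}S}S}S ⇒ {{}}{{{{}}S}S}S   [S → { }]
{{}}{{{{}}S}S}S ⇒ {{}}{{{{}}{}}S}S   [S → { }]
{{}}{{{{}}{}}S}S ⇒ {{}}{{{{}}{}}{}}S   [S → { }]
{{}}{{{{}}{}}{}}S ⇒ {{}}{{{{}}{}}{}}{}   [S → { }]

S ⇒ {S}S ⇒ {{}}S ⇒ {{}}{S}S ⇒ {{}}{{S}S}S ⇒ {{}}{{{S}S}S}S ⇒ {{}}{{{{}}S}S}S ⇒ {{}}{{{{}}{}}S}S ⇒ {{}}{{{{}}{}}{}}S ⇒ {{}}{{{{}}{}}{}}{}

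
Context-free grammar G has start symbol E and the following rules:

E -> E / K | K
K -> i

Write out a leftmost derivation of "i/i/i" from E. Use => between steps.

E=>E/K=>E/K/K=>K/K/K=>i/K/K=>i/i/K=>i/i/i

E => E/K   [E -> E / K]
E/K => E/K/K   [E -> E / K]
E/K/K => K/K/K   [E -> K]
K/K/K => i/K/K   [K -> i]
i/K/K => i/i/K   [K -> i]
i/i/K => i/i/i   [K -> i]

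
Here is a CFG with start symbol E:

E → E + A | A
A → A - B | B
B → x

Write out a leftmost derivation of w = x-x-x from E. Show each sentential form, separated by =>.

E => A   [E → A]
A => A-B   [A → A - B]
A-B => A-B-B   [A → A - B]
A-B-B => B-B-B   [A → B]
B-B-B => x-B-B   [B → x]
x-B-B => x-x-B   [B → x]
x-x-B => x-x-x   [B → x]

E => A => A-B => A-B-B => B-B-B => x-B-B => x-x-B => x-x-x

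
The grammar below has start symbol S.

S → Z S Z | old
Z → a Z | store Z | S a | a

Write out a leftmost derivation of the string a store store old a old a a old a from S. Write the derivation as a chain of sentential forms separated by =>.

S => Z S Z   [S → Z S Z]
Z S Z => a Z S Z   [Z → a Z]
a Z S Z => a store Z S Z   [Z → store Z]
a store Z S Z => a store S a S Z   [Z → S a]
a store S a S Z => a store Z S Z a S Z   [S → Z S Z]
a store Z S Z a S Z => a store store Z S Z a S Z   [Z → store Z]
a store store Z S Z a S Z => a store store S a S Z a S Z   [Z → S a]
a store store S a S Z a S Z => a store store old a S Z a S Z   [S → old]
a store store old a S Z a S Z => a store store old a old Z a S Z   [S → old]
a store store old a old Z a S Z => a store store old a old a a S Z   [Z → a]
a store store old a old a a S Z => a store store old a old a a old Z   [S → old]
a store store old a old a a old Z => a store store old a old a a old a   [Z → a]

S => Z S Z => a Z S Z => a store Z S Z => a store S a S Z => a store Z S Z a S Z => a store store Z S Z a S Z => a store store S a S Z a S Z => a store store old a S Z a S Z => a store store old a old Z a S Z => a store store old a old a a S Z => a store store old a old a a old Z => a store store old a old a a old a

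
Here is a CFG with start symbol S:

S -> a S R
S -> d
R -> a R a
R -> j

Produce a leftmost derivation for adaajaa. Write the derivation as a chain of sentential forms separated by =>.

S=>aSR=>adR=>adaRa=>adaaRaa=>adaajaa

S => aSR   [S -> a S R]
aSR => adR   [S -> d]
adR => adaRa   [R -> a R a]
adaRa => adaaRaa   [R -> a R a]
adaaRaa => adaajaa   [R -> j]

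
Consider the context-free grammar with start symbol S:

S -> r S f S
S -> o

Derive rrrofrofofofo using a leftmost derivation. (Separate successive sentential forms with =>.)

S=>rSfS=>rrSfSfS=>rrrSfSfSfS=>rrrofSfSfS=>rrrofrSfSfSfS=>rrrofrofSfSfS=>rrrofrofofSfS=>rrrofrofofofS=>rrrofrofofofo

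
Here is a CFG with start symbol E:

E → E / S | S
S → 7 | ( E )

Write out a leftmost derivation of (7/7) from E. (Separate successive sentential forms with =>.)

E => S => (E) => (E/S) => (S/S) => (7/S) => (7/7)

E => S   [E → S]
S => (E)   [S → ( E )]
(E) => (E/S)   [E → E / S]
(E/S) => (S/S)   [E → S]
(S/S) => (7/S)   [S → 7]
(7/S) => (7/7)   [S → 7]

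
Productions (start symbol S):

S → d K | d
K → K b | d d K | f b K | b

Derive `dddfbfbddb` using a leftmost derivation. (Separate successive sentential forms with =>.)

S => dK   [S → d K]
dK => dddK   [K → d d K]
dddK => dddfbK   [K → f b K]
dddfbK => dddfbfbK   [K → f b K]
dddfbfbK => dddfbfbddK   [K → d d K]
dddfbfbddK => dddfbfbddb   [K → b]

S => dK => dddK => dddfbK => dddfbfbK => dddfbfbddK => dddfbfbddb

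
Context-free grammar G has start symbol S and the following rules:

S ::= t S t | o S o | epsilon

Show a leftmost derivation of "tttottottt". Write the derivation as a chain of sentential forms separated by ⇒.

S ⇒ tSt   [S ::= t S t]
tSt ⇒ ttStt   [S ::= t S t]
ttStt ⇒ tttSttt   [S ::= t S t]
tttSttt ⇒ tttoSottt   [S ::= o S o]
tttoSottt ⇒ tttotStottt   [S ::= t S t]
tttotStottt ⇒ tttottottt   [S ::= epsilon]

S ⇒ tSt ⇒ ttStt ⇒ tttSttt ⇒ tttoSottt ⇒ tttotStottt ⇒ tttottottt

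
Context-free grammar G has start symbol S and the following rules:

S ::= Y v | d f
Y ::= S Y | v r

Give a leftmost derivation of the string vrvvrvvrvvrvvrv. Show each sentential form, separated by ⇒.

S ⇒ Yv ⇒ SYv ⇒ YvYv ⇒ SYvYv ⇒ YvYvYv ⇒ SYvYvYv ⇒ YvYvYvYv ⇒ SYvYvYvYv ⇒ YvYvYvYvYv ⇒ vrvYvYvYvYv ⇒ vrvvrvYvYvYv ⇒ vrvvrvvrvYvYv ⇒ vrvvrvvrvvrvYv ⇒ vrvvrvvrvvrvvrv

S ⇒ Yv   [S ::= Y v]
Yv ⇒ SYv   [Y ::= S Y]
SYv ⇒ YvYv   [S ::= Y v]
YvYv ⇒ SYvYv   [Y ::= S Y]
SYvYv ⇒ YvYvYv   [S ::= Y v]
YvYvYv ⇒ SYvYvYv   [Y ::= S Y]
SYvYvYv ⇒ YvYvYvYv   [S ::= Y v]
YvYvYvYv ⇒ SYvYvYvYv   [Y ::= S Y]
SYvYvYvYv ⇒ YvYvYvYvYv   [S ::= Y v]
YvYvYvYvYv ⇒ vrvYvYvYvYv   [Y ::= v r]
vrvYvYvYvYv ⇒ vrvvrvYvYvYv   [Y ::= v r]
vrvvrvYvYvYv ⇒ vrvvrvvrvYvYv   [Y ::= v r]
vrvvrvvrvYvYv ⇒ vrvvrvvrvvrvYv   [Y ::= v r]
vrvvrvvrvvrvYv ⇒ vrvvrvvrvvrvvrv   [Y ::= v r]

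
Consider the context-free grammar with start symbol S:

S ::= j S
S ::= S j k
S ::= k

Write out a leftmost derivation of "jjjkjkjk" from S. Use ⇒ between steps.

S ⇒ Sjk ⇒ jSjk ⇒ jSjkjk ⇒ jjSjkjk ⇒ jjjSjkjk ⇒ jjjkjkjk

S ⇒ Sjk   [S ::= S j k]
Sjk ⇒ jSjk   [S ::= j S]
jSjk ⇒ jSjkjk   [S ::= S j k]
jSjkjk ⇒ jjSjkjk   [S ::= j S]
jjSjkjk ⇒ jjjSjkjk   [S ::= j S]
jjjSjkjk ⇒ jjjkjkjk   [S ::= k]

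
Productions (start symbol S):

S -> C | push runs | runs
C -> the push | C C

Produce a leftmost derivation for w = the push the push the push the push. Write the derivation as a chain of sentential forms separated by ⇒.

S ⇒ C   [S -> C]
C ⇒ C C   [C -> C C]
C C ⇒ C C C   [C -> C C]
C C C ⇒ the push C C   [C -> the push]
the push C C ⇒ the push C C C   [C -> C C]
the push C C C ⇒ the push the push C C   [C -> the push]
the push the push C C ⇒ the push the push the push C   [C -> the push]
the push the push the push C ⇒ the push the push the push the push   [C -> the push]

S ⇒ C ⇒ C C ⇒ C C C ⇒ the push C C ⇒ the push C C C ⇒ the push the push C C ⇒ the push the push the push C ⇒ the push the push the push the push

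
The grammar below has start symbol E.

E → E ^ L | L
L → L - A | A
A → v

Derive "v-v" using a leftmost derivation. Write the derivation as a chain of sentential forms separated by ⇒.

E ⇒ L ⇒ L-A ⇒ A-A ⇒ v-A ⇒ v-v

E ⇒ L   [E → L]
L ⇒ L-A   [L → L - A]
L-A ⇒ A-A   [L → A]
A-A ⇒ v-A   [A → v]
v-A ⇒ v-v   [A → v]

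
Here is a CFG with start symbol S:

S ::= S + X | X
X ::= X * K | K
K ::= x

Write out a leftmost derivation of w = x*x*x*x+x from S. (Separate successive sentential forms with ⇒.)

S ⇒ S+X ⇒ X+X ⇒ X*K+X ⇒ X*K*K+X ⇒ X*K*K*K+X ⇒ K*K*K*K+X ⇒ x*K*K*K+X ⇒ x*x*K*K+X ⇒ x*x*x*K+X ⇒ x*x*x*x+X ⇒ x*x*x*x+K ⇒ x*x*x*x+x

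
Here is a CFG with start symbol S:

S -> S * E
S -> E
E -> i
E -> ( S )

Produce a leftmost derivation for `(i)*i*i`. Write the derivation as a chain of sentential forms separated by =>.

S => S*E => S*E*E => E*E*E => (S)*E*E => (E)*E*E => (i)*E*E => (i)*i*E => (i)*i*i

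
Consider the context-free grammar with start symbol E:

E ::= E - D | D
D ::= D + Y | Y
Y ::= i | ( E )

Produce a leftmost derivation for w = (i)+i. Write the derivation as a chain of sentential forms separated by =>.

E => D   [E ::= D]
D => D+Y   [D ::= D + Y]
D+Y => Y+Y   [D ::= Y]
Y+Y => (E)+Y   [Y ::= ( E )]
(E)+Y => (D)+Y   [E ::= D]
(D)+Y => (Y)+Y   [D ::= Y]
(Y)+Y => (i)+Y   [Y ::= i]
(i)+Y => (i)+i   [Y ::= i]

E=>D=>D+Y=>Y+Y=>(E)+Y=>(D)+Y=>(Y)+Y=>(i)+Y=>(i)+i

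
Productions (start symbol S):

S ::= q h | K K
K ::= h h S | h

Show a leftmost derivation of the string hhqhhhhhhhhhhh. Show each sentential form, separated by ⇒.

S⇒KK⇒hhSK⇒hhqhK⇒hhqhhhS⇒hhqhhhKK⇒hhqhhhhhSK⇒hhqhhhhhKKK⇒hhqhhhhhhhSKK⇒hhqhhhhhhhKKKK⇒hhqhhhhhhhhKKK⇒hhqhhhhhhhhhKK⇒hhqhhhhhhhhhhK⇒hhqhhhhhhhhhhh

S ⇒ KK   [S ::= K K]
KK ⇒ hhSK   [K ::= h h S]
hhSK ⇒ hhqhK   [S ::= q h]
hhqhK ⇒ hhqhhhS   [K ::= h h S]
hhqhhhS ⇒ hhqhhhKK   [S ::= K K]
hhqhhhKK ⇒ hhqhhhhhSK   [K ::= h h S]
hhqhhhhhSK ⇒ hhqhhhhhKKK   [S ::= K K]
hhqhhhhhKKK ⇒ hhqhhhhhhhSKK   [K ::= h h S]
hhqhhhhhhhSKK ⇒ hhqhhhhhhhKKKK   [S ::= K K]
hhqhhhhhhhKKKK ⇒ hhqhhhhhhhhKKK   [K ::= h]
hhqhhhhhhhhKKK ⇒ hhqhhhhhhhhhKK   [K ::= h]
hhqhhhhhhhhhKK ⇒ hhqhhhhhhhhhhK   [K ::= h]
hhqhhhhhhhhhhK ⇒ hhqhhhhhhhhhhh   [K ::= h]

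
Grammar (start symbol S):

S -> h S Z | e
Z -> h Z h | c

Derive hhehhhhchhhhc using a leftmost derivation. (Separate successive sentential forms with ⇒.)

S ⇒ hSZ ⇒ hhSZZ ⇒ hheZZ ⇒ hhehZhZ ⇒ hhehhZhhZ ⇒ hhehhhZhhhZ ⇒ hhehhhhZhhhhZ ⇒ hhehhhhchhhhZ ⇒ hhehhhhchhhhc

S ⇒ hSZ   [S -> h S Z]
hSZ ⇒ hhSZZ   [S -> h S Z]
hhSZZ ⇒ hheZZ   [S -> e]
hheZZ ⇒ hhehZhZ   [Z -> h Z h]
hhehZhZ ⇒ hhehhZhhZ   [Z -> h Z h]
hhehhZhhZ ⇒ hhehhhZhhhZ   [Z -> h Z h]
hhehhhZhhhZ ⇒ hhehhhhZhhhhZ   [Z -> h Z h]
hhehhhhZhhhhZ ⇒ hhehhhhchhhhZ   [Z -> c]
hhehhhhchhhhZ ⇒ hhehhhhchhhhc   [Z -> c]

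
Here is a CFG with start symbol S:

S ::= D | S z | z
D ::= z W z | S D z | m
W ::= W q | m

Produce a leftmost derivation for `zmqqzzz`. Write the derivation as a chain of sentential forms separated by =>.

S => Sz   [S ::= S z]
Sz => Szz   [S ::= S z]
Szz => Dzz   [S ::= D]
Dzz => zWzzz   [D ::= z W z]
zWzzz => zWqzzz   [W ::= W q]
zWqzzz => zWqqzzz   [W ::= W q]
zWqqzzz => zmqqzzz   [W ::= m]

S => Sz => Szz => Dzz => zWzzz => zWqzzz => zWqqzzz => zmqqzzz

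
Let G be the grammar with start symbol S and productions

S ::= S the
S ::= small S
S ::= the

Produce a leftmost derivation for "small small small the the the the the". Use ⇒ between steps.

S ⇒ small S   [S ::= small S]
small S ⇒ small S the   [S ::= S the]
small S the ⇒ small S the the   [S ::= S the]
small S the the ⇒ small small S the the   [S ::= small S]
small small S the the ⇒ small small S the the the   [S ::= S the]
small small S the the the ⇒ small small S the the the the   [S ::= S the]
small small S the the the the ⇒ small small small S the the the the   [S ::= small S]
small small small S the the the the ⇒ small small small the the the the the   [S ::= the]

S ⇒ small S ⇒ small S the ⇒ small S the the ⇒ small small S the the ⇒ small small S the the the ⇒ small small S the the the the ⇒ small small small S the the the the ⇒ small small small the the the the the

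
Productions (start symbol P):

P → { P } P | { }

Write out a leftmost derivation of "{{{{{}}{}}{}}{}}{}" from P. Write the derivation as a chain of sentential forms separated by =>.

P=>{P}P=>{{P}P}P=>{{{P}P}P}P=>{{{{P}P}P}P}P=>{{{{{}}P}P}P}P=>{{{{{}}{}}P}P}P=>{{{{{}}{}}{}}P}P=>{{{{{}}{}}{}}{}}P=>{{{{{}}{}}{}}{}}{}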